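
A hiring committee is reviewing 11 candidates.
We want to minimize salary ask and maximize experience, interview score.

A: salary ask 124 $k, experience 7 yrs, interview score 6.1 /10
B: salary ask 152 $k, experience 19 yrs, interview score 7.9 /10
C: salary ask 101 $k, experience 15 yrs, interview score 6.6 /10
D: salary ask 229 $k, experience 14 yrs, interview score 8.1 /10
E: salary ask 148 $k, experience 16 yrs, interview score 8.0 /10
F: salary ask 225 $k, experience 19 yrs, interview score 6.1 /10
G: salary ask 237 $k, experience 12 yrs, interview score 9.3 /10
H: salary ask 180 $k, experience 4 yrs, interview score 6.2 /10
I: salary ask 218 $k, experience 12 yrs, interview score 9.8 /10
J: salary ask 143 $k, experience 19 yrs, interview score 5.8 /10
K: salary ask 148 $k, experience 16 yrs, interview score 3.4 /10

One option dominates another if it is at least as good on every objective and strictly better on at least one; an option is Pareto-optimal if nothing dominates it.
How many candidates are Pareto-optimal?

6

A: dominated by C (salary ask 101≤124, experience 15≥7, interview score 6.6≥6.1).
B: not dominated.
C: not dominated (best salary ask).
D: not dominated.
E: not dominated.
F: dominated by B (salary ask 152≤225, experience 19≥19, interview score 7.9≥6.1).
G: dominated by I (salary ask 218≤237, experience 12≥12, interview score 9.8≥9.3).
H: dominated by B (salary ask 152≤180, experience 19≥4, interview score 7.9≥6.2).
I: not dominated (best interview score).
J: not dominated.
K: dominated by E (salary ask 148≤148, experience 16≥16, interview score 8.0≥3.4).
Pareto-optimal: B, C, D, E, I, J → 6.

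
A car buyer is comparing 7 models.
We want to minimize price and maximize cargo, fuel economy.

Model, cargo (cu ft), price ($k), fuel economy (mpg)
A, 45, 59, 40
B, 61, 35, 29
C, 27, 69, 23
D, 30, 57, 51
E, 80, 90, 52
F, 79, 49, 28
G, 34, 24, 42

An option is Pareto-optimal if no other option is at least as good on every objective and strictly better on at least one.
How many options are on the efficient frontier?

A: not dominated.
B: not dominated.
C: dominated by A (cargo 45≥27, price 59≤69, fuel economy 40≥23).
D: not dominated.
E: not dominated (best cargo).
F: not dominated.
G: not dominated (best price).
Pareto-optimal: A, B, D, E, F, G → 6.

6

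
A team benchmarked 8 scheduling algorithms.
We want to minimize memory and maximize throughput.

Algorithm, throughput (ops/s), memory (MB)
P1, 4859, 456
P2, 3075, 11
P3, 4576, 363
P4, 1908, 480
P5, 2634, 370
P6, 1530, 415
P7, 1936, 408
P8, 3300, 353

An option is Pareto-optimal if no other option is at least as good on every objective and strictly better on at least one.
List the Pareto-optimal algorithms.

P1: not dominated (best throughput).
P2: not dominated (best memory).
P3: not dominated.
P4: dominated by P1 (throughput 4859≥1908, memory 456≤480).
P5: dominated by P2 (throughput 3075≥2634, memory 11≤370).
P6: dominated by P2 (throughput 3075≥1530, memory 11≤415).
P7: dominated by P2 (throughput 3075≥1936, memory 11≤408).
P8: not dominated.

P1, P2, P3, P8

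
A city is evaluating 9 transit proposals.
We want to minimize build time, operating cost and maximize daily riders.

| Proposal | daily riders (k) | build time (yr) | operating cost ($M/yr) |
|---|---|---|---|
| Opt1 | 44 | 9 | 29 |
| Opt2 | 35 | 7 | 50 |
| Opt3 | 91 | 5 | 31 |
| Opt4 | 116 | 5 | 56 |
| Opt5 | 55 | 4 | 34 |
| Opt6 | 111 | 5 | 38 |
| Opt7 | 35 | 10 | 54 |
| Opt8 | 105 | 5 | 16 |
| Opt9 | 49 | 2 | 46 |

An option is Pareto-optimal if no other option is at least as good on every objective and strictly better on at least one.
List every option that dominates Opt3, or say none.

Opt8: daily riders 105≥91, build time 5≤5, operating cost 16≤31 — dominates Opt3.
Others (Opt1, Opt2, Opt4, Opt5, Opt6, Opt7, Opt9) are each worse than Opt3 on at least one objective.

Opt8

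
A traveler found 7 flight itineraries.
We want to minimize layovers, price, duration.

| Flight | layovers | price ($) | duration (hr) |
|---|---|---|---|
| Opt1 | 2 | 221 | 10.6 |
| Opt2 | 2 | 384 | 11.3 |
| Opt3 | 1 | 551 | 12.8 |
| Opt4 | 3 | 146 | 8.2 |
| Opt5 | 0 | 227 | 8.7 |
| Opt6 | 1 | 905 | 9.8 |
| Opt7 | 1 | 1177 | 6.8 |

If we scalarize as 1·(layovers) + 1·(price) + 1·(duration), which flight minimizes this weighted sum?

Opt4

Opt1: 1·2 + 1·221 + 1·10.6 = 233.6
Opt2: 1·2 + 1·384 + 1·11.3 = 397.3
Opt3: 1·1 + 1·551 + 1·12.8 = 564.8
Opt4: 1·3 + 1·146 + 1·8.2 = 157.2
Opt5: 1·0 + 1·227 + 1·8.7 = 235.7
Opt6: 1·1 + 1·905 + 1·9.8 = 915.8
Opt7: 1·1 + 1·1177 + 1·6.8 = 1184.8
Lowest: Opt4 at 157.2.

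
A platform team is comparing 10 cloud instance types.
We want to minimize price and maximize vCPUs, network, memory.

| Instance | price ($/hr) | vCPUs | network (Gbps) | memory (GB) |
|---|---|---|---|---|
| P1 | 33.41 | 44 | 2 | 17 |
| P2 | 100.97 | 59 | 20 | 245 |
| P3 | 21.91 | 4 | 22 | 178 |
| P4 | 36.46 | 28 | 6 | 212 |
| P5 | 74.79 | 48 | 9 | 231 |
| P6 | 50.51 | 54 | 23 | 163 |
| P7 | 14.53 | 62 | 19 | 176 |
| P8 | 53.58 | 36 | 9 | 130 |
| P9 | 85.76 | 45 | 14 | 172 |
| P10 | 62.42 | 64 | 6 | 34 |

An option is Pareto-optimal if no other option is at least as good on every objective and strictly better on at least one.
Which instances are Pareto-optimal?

P1: dominated by P7 (price 14.53≤33.41, vCPUs 62≥44, network 19≥2, memory 176≥17).
P2: not dominated (best memory).
P3: not dominated.
P4: not dominated.
P5: not dominated.
P6: not dominated (best network).
P7: not dominated (best price).
P8: dominated by P6 (price 50.51≤53.58, vCPUs 54≥36, network 23≥9, memory 163≥130).
P9: dominated by P7 (price 14.53≤85.76, vCPUs 62≥45, network 19≥14, memory 176≥172).
P10: not dominated (best vCPUs).

P2, P3, P4, P5, P6, P7, P10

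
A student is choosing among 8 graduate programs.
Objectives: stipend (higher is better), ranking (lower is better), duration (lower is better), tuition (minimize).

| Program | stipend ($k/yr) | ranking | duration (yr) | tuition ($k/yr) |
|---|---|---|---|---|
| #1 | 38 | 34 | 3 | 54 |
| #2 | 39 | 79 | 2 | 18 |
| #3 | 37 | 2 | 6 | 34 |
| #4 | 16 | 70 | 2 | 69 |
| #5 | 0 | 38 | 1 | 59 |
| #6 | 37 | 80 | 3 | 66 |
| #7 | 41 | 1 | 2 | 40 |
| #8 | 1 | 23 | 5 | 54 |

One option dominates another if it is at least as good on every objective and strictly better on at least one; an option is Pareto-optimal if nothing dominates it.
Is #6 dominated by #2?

#2 vs #6: stipend 39≥37, ranking 79≤80, duration 2≤3, tuition 18≤66 — #2 is at least as good on every objective with at least one strict improvement.

Yes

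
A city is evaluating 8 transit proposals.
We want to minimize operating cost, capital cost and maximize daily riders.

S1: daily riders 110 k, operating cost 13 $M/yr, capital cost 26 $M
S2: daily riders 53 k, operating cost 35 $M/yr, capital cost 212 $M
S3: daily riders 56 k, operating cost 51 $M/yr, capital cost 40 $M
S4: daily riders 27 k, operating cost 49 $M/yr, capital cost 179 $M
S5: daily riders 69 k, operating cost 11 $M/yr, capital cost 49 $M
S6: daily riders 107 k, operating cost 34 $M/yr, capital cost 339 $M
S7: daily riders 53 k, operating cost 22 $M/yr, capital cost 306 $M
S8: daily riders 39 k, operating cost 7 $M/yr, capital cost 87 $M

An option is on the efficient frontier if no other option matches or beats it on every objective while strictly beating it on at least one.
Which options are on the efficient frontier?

S1, S5, S8

S1: not dominated (best daily riders).
S2: dominated by S1 (daily riders 110≥53, operating cost 13≤35, capital cost 26≤212).
S3: dominated by S1 (daily riders 110≥56, operating cost 13≤51, capital cost 26≤40).
S4: dominated by S1 (daily riders 110≥27, operating cost 13≤49, capital cost 26≤179).
S5: not dominated.
S6: dominated by S1 (daily riders 110≥107, operating cost 13≤34, capital cost 26≤339).
S7: dominated by S1 (daily riders 110≥53, operating cost 13≤22, capital cost 26≤306).
S8: not dominated (best operating cost).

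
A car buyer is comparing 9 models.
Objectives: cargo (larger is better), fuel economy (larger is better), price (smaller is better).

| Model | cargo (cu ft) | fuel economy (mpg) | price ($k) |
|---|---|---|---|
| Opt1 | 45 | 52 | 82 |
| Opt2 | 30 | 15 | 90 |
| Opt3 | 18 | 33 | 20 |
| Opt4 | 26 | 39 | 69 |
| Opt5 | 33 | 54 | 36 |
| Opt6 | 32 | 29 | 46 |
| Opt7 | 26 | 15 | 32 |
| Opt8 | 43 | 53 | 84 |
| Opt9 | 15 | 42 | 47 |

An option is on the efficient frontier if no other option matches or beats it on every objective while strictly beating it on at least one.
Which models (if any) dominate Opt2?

Opt1: cargo 45≥30, fuel economy 52≥15, price 82≤90 — dominates Opt2.
Opt5: cargo 33≥30, fuel economy 54≥15, price 36≤90 — dominates Opt2.
Opt6: cargo 32≥30, fuel economy 29≥15, price 46≤90 — dominates Opt2.
Opt8: cargo 43≥30, fuel economy 53≥15, price 84≤90 — dominates Opt2.
Others (Opt3, Opt4, Opt7, Opt9) are each worse than Opt2 on at least one objective.

Opt1, Opt5, Opt6, Opt8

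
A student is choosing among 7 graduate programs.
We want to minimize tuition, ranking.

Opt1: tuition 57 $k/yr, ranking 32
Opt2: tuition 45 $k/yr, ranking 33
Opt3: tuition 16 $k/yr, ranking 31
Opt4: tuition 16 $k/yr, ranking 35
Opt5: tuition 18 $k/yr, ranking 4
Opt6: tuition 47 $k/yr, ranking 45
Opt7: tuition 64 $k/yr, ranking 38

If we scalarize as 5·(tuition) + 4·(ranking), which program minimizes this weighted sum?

Opt1: 5·57 + 4·32 = 413
Opt2: 5·45 + 4·33 = 357
Opt3: 5·16 + 4·31 = 204
Opt4: 5·16 + 4·35 = 220
Opt5: 5·18 + 4·4 = 106
Opt6: 5·47 + 4·45 = 415
Opt7: 5·64 + 4·38 = 472
Lowest: Opt5 at 106.

Opt5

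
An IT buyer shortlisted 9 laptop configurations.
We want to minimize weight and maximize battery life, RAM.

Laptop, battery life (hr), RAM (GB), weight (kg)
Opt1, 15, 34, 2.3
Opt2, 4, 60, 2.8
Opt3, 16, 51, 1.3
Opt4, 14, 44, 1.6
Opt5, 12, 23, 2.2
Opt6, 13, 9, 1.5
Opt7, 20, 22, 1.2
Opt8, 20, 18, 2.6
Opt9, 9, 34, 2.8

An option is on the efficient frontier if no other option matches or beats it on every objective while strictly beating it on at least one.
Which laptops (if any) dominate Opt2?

none

Opt1: worse on RAM (34 vs 60).
Opt3: worse on RAM (51 vs 60).
Opt4: worse on RAM (44 vs 60).
Opt5: worse on RAM (23 vs 60).
Opt6: worse on RAM (9 vs 60).
Opt7: worse on RAM (22 vs 60).
Opt8: worse on RAM (18 vs 60).
Opt9: worse on RAM (34 vs 60).
No option dominates Opt2.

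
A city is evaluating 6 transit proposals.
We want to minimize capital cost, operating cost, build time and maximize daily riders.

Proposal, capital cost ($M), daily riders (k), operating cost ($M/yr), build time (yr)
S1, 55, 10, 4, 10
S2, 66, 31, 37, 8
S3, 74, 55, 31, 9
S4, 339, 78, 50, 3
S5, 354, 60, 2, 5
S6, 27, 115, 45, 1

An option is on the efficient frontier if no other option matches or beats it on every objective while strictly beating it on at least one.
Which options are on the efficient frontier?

S1: not dominated.
S2: not dominated.
S3: not dominated.
S4: dominated by S6 (capital cost 27≤339, daily riders 115≥78, operating cost 45≤50, build time 1≤3).
S5: not dominated (best operating cost).
S6: not dominated (best capital cost).

S1, S2, S3, S5, S6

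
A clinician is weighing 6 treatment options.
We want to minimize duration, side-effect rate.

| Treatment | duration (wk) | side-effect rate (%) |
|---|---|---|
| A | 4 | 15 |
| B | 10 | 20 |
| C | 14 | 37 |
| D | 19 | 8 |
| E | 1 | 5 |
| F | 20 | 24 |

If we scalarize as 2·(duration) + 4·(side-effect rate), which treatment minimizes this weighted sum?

E

A: 2·4 + 4·15 = 68
B: 2·10 + 4·20 = 100
C: 2·14 + 4·37 = 176
D: 2·19 + 4·8 = 70
E: 2·1 + 4·5 = 22
F: 2·20 + 4·24 = 136
Lowest: E at 22.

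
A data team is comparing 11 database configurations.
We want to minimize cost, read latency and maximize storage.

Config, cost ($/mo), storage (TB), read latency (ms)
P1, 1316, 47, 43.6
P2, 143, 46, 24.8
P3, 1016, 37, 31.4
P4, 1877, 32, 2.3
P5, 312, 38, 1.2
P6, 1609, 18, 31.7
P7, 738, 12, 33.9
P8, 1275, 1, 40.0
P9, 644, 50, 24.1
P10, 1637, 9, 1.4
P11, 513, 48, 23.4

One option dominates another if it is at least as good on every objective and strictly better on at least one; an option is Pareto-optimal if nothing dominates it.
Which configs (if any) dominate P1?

P9, P11

P9: cost 644≤1316, storage 50≥47, read latency 24.1≤43.6 — dominates P1.
P11: cost 513≤1316, storage 48≥47, read latency 23.4≤43.6 — dominates P1.
Others (P2, P3, P4, P5, P6, P7, P8, P10) are each worse than P1 on at least one objective.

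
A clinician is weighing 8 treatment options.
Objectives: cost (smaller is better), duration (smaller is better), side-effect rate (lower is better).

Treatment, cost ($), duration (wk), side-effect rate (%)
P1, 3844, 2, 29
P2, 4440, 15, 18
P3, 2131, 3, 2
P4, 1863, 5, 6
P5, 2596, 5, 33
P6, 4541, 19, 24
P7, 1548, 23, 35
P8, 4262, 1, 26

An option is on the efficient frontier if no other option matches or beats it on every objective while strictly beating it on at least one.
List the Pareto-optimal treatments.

P1, P3, P4, P7, P8

P1: not dominated.
P2: dominated by P3 (cost 2131≤4440, duration 3≤15, side-effect rate 2≤18).
P3: not dominated (best side-effect rate).
P4: not dominated.
P5: dominated by P3 (cost 2131≤2596, duration 3≤5, side-effect rate 2≤33).
P6: dominated by P2 (cost 4440≤4541, duration 15≤19, side-effect rate 18≤24).
P7: not dominated (best cost).
P8: not dominated (best duration).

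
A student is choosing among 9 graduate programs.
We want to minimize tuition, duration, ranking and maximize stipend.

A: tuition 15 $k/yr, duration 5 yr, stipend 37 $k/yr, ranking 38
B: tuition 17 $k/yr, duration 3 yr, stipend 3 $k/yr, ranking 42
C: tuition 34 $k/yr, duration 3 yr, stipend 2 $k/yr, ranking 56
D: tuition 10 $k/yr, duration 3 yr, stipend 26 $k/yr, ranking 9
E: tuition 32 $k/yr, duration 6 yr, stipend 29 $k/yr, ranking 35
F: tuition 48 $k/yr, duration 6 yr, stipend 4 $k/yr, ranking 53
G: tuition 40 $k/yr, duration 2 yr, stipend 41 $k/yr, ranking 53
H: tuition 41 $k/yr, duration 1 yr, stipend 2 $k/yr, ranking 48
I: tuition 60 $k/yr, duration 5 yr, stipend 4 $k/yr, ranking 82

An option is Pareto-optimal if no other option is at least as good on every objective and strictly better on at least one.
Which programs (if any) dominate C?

B: tuition 17≤34, duration 3≤3, stipend 3≥2, ranking 42≤56 — dominates C.
D: tuition 10≤34, duration 3≤3, stipend 26≥2, ranking 9≤56 — dominates C.
Others (A, E, F, G, H, I) are each worse than C on at least one objective.

B, D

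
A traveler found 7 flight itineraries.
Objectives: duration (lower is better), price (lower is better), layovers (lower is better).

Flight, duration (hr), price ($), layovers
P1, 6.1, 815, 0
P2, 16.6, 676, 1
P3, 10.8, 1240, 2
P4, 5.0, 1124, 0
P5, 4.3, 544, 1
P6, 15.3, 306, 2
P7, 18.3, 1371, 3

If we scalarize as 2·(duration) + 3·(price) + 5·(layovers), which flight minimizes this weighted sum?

P6

P1: 2·6.1 + 3·815 + 5·0 = 2457.2
P2: 2·16.6 + 3·676 + 5·1 = 2066.2
P3: 2·10.8 + 3·1240 + 5·2 = 3751.6
P4: 2·5.0 + 3·1124 + 5·0 = 3382.0
P5: 2·4.3 + 3·544 + 5·1 = 1645.6
P6: 2·15.3 + 3·306 + 5·2 = 958.6
P7: 2·18.3 + 3·1371 + 5·3 = 4164.6
Lowest: P6 at 958.6.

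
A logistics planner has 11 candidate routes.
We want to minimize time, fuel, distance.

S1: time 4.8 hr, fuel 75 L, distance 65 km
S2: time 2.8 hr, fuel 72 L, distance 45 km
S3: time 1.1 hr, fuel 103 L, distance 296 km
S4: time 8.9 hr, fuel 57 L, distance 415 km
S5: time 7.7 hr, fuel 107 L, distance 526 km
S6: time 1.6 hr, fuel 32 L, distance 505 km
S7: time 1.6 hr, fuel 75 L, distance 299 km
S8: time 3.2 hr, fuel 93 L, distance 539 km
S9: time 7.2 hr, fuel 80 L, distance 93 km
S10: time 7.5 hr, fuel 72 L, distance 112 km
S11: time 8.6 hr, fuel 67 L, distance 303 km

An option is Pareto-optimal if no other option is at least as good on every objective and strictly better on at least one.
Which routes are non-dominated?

S2, S3, S4, S6, S7, S11

S1: dominated by S2 (time 2.8≤4.8, fuel 72≤75, distance 45≤65).
S2: not dominated (best distance).
S3: not dominated (best time).
S4: not dominated.
S5: dominated by S1 (time 4.8≤7.7, fuel 75≤107, distance 65≤526).
S6: not dominated (best fuel).
S7: not dominated.
S8: dominated by S2 (time 2.8≤3.2, fuel 72≤93, distance 45≤539).
S9: dominated by S1 (time 4.8≤7.2, fuel 75≤80, distance 65≤93).
S10: dominated by S2 (time 2.8≤7.5, fuel 72≤72, distance 45≤112).
S11: not dominated.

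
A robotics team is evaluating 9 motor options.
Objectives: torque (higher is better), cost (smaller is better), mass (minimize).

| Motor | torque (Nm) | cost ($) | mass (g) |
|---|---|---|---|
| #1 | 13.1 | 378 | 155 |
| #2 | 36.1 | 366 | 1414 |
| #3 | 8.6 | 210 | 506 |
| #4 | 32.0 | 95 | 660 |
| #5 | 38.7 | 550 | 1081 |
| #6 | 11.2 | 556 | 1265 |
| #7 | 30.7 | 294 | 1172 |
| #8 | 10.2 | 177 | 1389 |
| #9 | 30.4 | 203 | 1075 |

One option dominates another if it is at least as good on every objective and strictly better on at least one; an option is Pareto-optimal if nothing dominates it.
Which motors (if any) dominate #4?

none

#1: worse on torque (13.1 vs 32.0).
#2: worse on cost (366 vs 95).
#3: worse on torque (8.6 vs 32.0).
#5: worse on cost (550 vs 95).
#6: worse on torque (11.2 vs 32.0).
#7: worse on torque (30.7 vs 32.0).
#8: worse on torque (10.2 vs 32.0).
#9: worse on torque (30.4 vs 32.0).
No option dominates #4.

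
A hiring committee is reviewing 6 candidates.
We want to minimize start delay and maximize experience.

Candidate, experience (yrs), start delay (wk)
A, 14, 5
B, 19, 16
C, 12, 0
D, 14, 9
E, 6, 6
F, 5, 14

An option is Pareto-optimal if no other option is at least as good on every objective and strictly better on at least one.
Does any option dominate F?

Yes

A vs F: experience 14≥5, start delay 5≤14 — A is at least as good on every objective and strictly better on at least one, so A dominates F.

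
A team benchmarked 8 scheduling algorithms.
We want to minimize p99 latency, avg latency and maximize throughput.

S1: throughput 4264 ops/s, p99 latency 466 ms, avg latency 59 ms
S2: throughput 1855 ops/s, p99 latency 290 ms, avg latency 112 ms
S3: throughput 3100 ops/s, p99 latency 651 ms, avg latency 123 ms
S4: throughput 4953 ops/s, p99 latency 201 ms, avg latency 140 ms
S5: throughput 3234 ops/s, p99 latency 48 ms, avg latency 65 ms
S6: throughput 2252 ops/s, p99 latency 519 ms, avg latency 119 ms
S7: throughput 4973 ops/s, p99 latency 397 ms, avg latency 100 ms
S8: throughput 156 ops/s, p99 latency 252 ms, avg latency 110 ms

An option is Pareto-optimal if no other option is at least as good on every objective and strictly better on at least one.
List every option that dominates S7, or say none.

none

S1: worse on throughput (4264 vs 4973).
S2: worse on throughput (1855 vs 4973).
S3: worse on throughput (3100 vs 4973).
S4: worse on throughput (4953 vs 4973).
S5: worse on throughput (3234 vs 4973).
S6: worse on throughput (2252 vs 4973).
S8: worse on throughput (156 vs 4973).
No option dominates S7.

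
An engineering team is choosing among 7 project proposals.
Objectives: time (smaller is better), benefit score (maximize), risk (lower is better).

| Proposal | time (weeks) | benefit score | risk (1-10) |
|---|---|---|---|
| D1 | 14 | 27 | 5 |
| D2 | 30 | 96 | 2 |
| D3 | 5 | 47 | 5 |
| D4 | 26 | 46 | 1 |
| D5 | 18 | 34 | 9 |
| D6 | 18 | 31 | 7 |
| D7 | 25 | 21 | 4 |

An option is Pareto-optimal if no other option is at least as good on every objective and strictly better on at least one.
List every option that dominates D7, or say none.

D1: worse on risk (5 vs 4).
D2: worse on time (30 vs 25).
D3: worse on risk (5 vs 4).
D4: worse on time (26 vs 25).
D5: worse on risk (9 vs 4).
D6: worse on risk (7 vs 4).
No option dominates D7.

none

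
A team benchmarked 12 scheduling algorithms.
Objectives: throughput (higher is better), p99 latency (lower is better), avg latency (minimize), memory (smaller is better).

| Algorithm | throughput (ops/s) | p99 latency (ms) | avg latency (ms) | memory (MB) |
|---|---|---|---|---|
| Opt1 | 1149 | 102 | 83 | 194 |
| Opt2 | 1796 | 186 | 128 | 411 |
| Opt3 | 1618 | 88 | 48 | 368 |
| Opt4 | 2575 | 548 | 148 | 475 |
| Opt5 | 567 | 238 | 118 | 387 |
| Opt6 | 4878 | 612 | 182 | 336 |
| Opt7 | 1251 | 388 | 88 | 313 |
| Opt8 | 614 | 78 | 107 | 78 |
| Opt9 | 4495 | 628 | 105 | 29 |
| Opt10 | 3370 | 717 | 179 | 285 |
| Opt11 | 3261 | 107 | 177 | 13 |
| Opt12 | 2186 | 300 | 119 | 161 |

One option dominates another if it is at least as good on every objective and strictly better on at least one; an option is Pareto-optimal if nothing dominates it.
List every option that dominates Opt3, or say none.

Opt1: worse on throughput (1149 vs 1618).
Opt2: worse on p99 latency (186 vs 88).
Opt4: worse on p99 latency (548 vs 88).
Opt5: worse on throughput (567 vs 1618).
Opt6: worse on p99 latency (612 vs 88).
Opt7: worse on throughput (1251 vs 1618).
Opt8: worse on throughput (614 vs 1618).
Opt9: worse on p99 latency (628 vs 88).
Opt10: worse on p99 latency (717 vs 88).
Opt11: worse on p99 latency (107 vs 88).
Opt12: worse on p99 latency (300 vs 88).
No option dominates Opt3.

none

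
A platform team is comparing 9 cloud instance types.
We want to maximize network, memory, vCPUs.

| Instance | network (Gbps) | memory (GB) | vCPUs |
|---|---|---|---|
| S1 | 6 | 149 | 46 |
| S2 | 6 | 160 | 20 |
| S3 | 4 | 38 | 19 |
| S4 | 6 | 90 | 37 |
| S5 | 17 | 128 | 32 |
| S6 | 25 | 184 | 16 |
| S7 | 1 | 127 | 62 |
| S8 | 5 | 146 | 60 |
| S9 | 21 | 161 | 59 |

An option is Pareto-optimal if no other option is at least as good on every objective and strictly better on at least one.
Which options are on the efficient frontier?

S6, S7, S8, S9

S1: dominated by S9 (network 21≥6, memory 161≥149, vCPUs 59≥46).
S2: dominated by S9 (network 21≥6, memory 161≥160, vCPUs 59≥20).
S3: dominated by S1 (network 6≥4, memory 149≥38, vCPUs 46≥19).
S4: dominated by S1 (network 6≥6, memory 149≥90, vCPUs 46≥37).
S5: dominated by S9 (network 21≥17, memory 161≥128, vCPUs 59≥32).
S6: not dominated (best network).
S7: not dominated (best vCPUs).
S8: not dominated.
S9: not dominated.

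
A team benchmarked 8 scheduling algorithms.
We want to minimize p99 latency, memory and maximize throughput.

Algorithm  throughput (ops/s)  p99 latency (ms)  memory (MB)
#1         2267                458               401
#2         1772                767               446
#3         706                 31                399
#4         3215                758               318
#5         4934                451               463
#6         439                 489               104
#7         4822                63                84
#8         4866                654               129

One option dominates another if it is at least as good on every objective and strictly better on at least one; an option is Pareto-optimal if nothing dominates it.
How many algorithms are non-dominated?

4

#1: dominated by #7 (throughput 4822≥2267, p99 latency 63≤458, memory 84≤401).
#2: dominated by #1 (throughput 2267≥1772, p99 latency 458≤767, memory 401≤446).
#3: not dominated (best p99 latency).
#4: dominated by #7 (throughput 4822≥3215, p99 latency 63≤758, memory 84≤318).
#5: not dominated (best throughput).
#6: dominated by #7 (throughput 4822≥439, p99 latency 63≤489, memory 84≤104).
#7: not dominated (best memory).
#8: not dominated.
Pareto-optimal: #3, #5, #7, #8 → 4.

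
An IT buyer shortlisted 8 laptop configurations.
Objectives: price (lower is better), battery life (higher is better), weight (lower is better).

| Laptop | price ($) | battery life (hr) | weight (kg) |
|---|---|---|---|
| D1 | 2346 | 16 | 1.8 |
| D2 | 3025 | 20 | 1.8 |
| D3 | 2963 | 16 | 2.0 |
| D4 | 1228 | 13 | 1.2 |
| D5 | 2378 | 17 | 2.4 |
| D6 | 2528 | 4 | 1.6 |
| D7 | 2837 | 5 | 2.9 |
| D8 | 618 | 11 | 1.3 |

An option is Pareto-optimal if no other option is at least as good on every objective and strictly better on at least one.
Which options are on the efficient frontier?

D1: not dominated.
D2: not dominated (best battery life).
D3: dominated by D1 (price 2346≤2963, battery life 16≥16, weight 1.8≤2.0).
D4: not dominated (best weight).
D5: not dominated.
D6: dominated by D4 (price 1228≤2528, battery life 13≥4, weight 1.2≤1.6).
D7: dominated by D1 (price 2346≤2837, battery life 16≥5, weight 1.8≤2.9).
D8: not dominated (best price).

D1, D2, D4, D5, D8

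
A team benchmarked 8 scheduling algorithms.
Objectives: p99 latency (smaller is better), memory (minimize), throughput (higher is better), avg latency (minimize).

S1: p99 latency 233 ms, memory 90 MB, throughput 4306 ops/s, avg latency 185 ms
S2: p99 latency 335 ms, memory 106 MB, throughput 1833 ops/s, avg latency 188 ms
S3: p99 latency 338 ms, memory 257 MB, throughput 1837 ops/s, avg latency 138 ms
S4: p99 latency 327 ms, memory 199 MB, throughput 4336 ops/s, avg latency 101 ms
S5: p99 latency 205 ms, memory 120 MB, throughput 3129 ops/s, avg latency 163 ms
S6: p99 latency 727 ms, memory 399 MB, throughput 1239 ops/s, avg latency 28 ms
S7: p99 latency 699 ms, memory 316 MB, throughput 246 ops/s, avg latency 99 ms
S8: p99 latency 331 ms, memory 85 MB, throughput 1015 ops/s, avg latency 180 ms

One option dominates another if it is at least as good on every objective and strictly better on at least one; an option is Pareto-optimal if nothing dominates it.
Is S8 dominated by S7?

S7 vs S8: S7 is worse on p99 latency (699 vs 331), so it does not dominate S8.

No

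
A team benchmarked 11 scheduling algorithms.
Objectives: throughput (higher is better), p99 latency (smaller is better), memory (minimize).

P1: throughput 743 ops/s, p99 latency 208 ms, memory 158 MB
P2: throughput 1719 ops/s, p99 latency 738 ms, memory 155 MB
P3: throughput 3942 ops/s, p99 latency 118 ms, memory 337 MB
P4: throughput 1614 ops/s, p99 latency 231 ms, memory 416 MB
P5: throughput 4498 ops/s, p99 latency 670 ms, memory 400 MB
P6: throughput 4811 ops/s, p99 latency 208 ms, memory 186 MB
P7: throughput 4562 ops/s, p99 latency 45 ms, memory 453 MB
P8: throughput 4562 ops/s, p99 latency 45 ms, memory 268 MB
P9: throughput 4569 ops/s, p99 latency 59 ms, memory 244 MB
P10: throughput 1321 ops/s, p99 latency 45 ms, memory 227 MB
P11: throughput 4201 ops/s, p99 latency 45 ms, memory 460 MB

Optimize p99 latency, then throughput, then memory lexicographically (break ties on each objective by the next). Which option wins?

First minimize p99 latency: best is 45, kept {P7, P8, P10, P11}.
Then maximize throughput: best is 4562, kept {P7, P8}.
Then minimize memory: best is 268, kept {P8}.

P8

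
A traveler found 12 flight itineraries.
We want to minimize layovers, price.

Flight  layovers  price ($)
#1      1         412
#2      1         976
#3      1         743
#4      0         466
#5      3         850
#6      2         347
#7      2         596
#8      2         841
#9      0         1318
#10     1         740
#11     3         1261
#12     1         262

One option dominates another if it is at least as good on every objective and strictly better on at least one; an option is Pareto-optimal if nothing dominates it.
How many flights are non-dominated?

2

#1: dominated by #12 (layovers 1≤1, price 262≤412).
#2: dominated by #1 (layovers 1≤1, price 412≤976).
#3: dominated by #1 (layovers 1≤1, price 412≤743).
#4: not dominated.
#5: dominated by #1 (layovers 1≤3, price 412≤850).
#6: dominated by #12 (layovers 1≤2, price 262≤347).
#7: dominated by #1 (layovers 1≤2, price 412≤596).
#8: dominated by #1 (layovers 1≤2, price 412≤841).
#9: dominated by #4 (layovers 0≤0, price 466≤1318).
#10: dominated by #1 (layovers 1≤1, price 412≤740).
#11: dominated by #1 (layovers 1≤3, price 412≤1261).
#12: not dominated (best price).
Pareto-optimal: #4, #12 → 2.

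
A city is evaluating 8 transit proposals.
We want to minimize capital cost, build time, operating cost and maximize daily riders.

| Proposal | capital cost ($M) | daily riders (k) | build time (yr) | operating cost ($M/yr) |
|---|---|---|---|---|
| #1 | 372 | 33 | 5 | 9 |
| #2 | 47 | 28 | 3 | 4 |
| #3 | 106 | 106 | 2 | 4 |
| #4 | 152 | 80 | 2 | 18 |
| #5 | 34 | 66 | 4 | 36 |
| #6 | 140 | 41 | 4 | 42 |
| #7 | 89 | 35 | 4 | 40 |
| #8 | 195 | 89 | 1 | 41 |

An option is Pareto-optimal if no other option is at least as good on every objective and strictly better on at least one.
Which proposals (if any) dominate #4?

#3: capital cost 106≤152, daily riders 106≥80, build time 2≤2, operating cost 4≤18 — dominates #4.
Others (#1, #2, #5, #6, #7, #8) are each worse than #4 on at least one objective.

#3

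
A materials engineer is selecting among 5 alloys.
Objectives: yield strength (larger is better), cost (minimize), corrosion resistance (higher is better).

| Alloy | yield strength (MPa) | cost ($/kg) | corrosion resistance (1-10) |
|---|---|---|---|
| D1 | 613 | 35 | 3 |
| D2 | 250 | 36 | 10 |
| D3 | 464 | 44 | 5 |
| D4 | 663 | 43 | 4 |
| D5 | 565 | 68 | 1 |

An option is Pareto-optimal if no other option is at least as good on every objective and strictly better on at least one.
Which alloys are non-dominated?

D1: not dominated (best cost).
D2: not dominated (best corrosion resistance).
D3: not dominated.
D4: not dominated (best yield strength).
D5: dominated by D1 (yield strength 613≥565, cost 35≤68, corrosion resistance 3≥1).

D1, D2, D3, D4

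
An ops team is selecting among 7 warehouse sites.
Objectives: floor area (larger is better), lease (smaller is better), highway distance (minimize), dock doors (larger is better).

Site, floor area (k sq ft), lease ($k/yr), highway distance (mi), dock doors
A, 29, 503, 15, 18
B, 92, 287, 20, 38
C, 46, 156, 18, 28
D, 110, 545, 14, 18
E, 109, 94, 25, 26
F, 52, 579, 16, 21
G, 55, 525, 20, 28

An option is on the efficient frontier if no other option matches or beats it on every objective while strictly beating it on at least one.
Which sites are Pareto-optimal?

A: not dominated.
B: not dominated (best dock doors).
C: not dominated.
D: not dominated (best floor area).
E: not dominated (best lease).
F: not dominated.
G: dominated by B (floor area 92≥55, lease 287≤525, highway distance 20≤20, dock doors 38≥28).

A, B, C, D, E, F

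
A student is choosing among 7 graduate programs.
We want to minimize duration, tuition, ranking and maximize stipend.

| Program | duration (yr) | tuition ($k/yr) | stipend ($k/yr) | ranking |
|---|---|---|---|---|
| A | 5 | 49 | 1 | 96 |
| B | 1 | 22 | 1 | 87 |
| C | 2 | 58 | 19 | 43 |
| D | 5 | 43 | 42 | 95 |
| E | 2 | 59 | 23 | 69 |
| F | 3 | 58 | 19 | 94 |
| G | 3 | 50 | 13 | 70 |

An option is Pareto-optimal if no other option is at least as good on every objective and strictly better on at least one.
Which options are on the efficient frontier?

A: dominated by B (duration 1≤5, tuition 22≤49, stipend 1≥1, ranking 87≤96).
B: not dominated (best duration).
C: not dominated (best ranking).
D: not dominated (best stipend).
E: not dominated.
F: dominated by C (duration 2≤3, tuition 58≤58, stipend 19≥19, ranking 43≤94).
G: not dominated.

B, C, D, E, G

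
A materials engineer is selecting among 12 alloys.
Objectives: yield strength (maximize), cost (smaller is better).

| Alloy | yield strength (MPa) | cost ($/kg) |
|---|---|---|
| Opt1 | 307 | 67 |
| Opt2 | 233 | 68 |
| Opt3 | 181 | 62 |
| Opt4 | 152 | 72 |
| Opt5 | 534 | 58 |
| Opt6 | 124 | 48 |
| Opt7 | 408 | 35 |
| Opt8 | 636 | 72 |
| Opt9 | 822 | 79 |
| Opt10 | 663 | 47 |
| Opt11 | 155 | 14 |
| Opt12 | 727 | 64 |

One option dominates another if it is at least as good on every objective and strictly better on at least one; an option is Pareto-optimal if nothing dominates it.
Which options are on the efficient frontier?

Opt7, Opt9, Opt10, Opt11, Opt12

Opt1: dominated by Opt5 (yield strength 534≥307, cost 58≤67).
Opt2: dominated by Opt1 (yield strength 307≥233, cost 67≤68).
Opt3: dominated by Opt5 (yield strength 534≥181, cost 58≤62).
Opt4: dominated by Opt1 (yield strength 307≥152, cost 67≤72).
Opt5: dominated by Opt10 (yield strength 663≥534, cost 47≤58).
Opt6: dominated by Opt7 (yield strength 408≥124, cost 35≤48).
Opt7: not dominated.
Opt8: dominated by Opt10 (yield strength 663≥636, cost 47≤72).
Opt9: not dominated (best yield strength).
Opt10: not dominated.
Opt11: not dominated (best cost).
Opt12: not dominated.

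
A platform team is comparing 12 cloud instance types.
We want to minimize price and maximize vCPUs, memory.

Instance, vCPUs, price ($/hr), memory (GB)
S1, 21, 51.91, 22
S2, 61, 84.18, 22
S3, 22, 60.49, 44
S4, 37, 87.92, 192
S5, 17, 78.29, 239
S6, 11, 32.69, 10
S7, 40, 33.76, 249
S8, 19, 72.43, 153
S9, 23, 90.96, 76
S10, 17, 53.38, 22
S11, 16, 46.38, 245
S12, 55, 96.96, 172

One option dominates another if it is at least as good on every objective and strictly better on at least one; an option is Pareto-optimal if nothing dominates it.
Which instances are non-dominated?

S2, S6, S7, S12

S1: dominated by S7 (vCPUs 40≥21, price 33.76≤51.91, memory 249≥22).
S2: not dominated (best vCPUs).
S3: dominated by S7 (vCPUs 40≥22, price 33.76≤60.49, memory 249≥44).
S4: dominated by S7 (vCPUs 40≥37, price 33.76≤87.92, memory 249≥192).
S5: dominated by S7 (vCPUs 40≥17, price 33.76≤78.29, memory 249≥239).
S6: not dominated (best price).
S7: not dominated (best memory).
S8: dominated by S7 (vCPUs 40≥19, price 33.76≤72.43, memory 249≥153).
S9: dominated by S4 (vCPUs 37≥23, price 87.92≤90.96, memory 192≥76).
S10: dominated by S1 (vCPUs 21≥17, price 51.91≤53.38, memory 22≥22).
S11: dominated by S7 (vCPUs 40≥16, price 33.76≤46.38, memory 249≥245).
S12: not dominated.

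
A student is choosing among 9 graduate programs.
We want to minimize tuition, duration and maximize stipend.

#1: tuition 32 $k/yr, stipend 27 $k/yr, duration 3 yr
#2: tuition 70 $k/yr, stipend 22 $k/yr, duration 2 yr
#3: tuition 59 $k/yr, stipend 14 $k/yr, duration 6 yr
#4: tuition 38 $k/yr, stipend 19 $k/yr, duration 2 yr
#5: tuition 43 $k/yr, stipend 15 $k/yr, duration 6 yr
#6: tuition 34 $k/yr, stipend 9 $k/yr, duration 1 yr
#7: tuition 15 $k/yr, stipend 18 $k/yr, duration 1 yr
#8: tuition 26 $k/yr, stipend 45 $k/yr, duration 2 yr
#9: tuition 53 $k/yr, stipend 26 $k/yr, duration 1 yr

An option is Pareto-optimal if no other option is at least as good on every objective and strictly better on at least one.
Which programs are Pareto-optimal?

#1: dominated by #8 (tuition 26≤32, stipend 45≥27, duration 2≤3).
#2: dominated by #8 (tuition 26≤70, stipend 45≥22, duration 2≤2).
#3: dominated by #1 (tuition 32≤59, stipend 27≥14, duration 3≤6).
#4: dominated by #8 (tuition 26≤38, stipend 45≥19, duration 2≤2).
#5: dominated by #1 (tuition 32≤43, stipend 27≥15, duration 3≤6).
#6: dominated by #7 (tuition 15≤34, stipend 18≥9, duration 1≤1).
#7: not dominated (best tuition).
#8: not dominated (best stipend).
#9: not dominated.

#7, #8, #9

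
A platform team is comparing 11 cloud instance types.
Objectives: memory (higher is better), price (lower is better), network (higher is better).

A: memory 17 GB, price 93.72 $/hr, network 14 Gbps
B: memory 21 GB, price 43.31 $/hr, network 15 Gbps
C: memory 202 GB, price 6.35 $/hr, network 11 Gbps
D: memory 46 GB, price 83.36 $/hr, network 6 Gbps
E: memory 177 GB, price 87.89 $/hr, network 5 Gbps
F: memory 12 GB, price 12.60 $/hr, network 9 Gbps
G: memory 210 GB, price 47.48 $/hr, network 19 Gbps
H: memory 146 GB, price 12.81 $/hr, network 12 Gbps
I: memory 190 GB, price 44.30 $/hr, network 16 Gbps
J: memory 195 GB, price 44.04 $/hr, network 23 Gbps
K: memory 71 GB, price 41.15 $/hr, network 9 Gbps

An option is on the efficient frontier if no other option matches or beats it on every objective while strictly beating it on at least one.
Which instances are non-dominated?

B, C, G, H, J

A: dominated by B (memory 21≥17, price 43.31≤93.72, network 15≥14).
B: not dominated.
C: not dominated (best price).
D: dominated by C (memory 202≥46, price 6.35≤83.36, network 11≥6).
E: dominated by C (memory 202≥177, price 6.35≤87.89, network 11≥5).
F: dominated by C (memory 202≥12, price 6.35≤12.60, network 11≥9).
G: not dominated (best memory).
H: not dominated.
I: dominated by J (memory 195≥190, price 44.04≤44.30, network 23≥16).
J: not dominated (best network).
K: dominated by C (memory 202≥71, price 6.35≤41.15, network 11≥9).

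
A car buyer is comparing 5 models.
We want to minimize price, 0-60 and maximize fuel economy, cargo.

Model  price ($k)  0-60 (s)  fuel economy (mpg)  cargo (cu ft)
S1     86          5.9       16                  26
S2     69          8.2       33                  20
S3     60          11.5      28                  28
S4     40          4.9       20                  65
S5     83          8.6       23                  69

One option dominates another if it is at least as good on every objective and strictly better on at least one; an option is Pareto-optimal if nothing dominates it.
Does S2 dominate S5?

No

S2 vs S5: S2 is worse on cargo (20 vs 69), so it does not dominate S5.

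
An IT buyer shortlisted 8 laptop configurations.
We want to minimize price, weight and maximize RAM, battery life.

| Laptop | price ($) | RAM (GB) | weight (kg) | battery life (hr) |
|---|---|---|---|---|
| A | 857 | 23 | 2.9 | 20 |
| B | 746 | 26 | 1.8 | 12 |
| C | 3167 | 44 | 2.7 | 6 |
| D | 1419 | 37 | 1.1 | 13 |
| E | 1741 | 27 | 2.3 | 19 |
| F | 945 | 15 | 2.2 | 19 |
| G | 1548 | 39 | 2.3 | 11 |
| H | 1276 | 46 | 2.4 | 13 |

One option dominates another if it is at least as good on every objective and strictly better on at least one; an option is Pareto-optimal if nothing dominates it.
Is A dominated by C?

No

C vs A: C is worse on price (3167 vs 857), so it does not dominate A.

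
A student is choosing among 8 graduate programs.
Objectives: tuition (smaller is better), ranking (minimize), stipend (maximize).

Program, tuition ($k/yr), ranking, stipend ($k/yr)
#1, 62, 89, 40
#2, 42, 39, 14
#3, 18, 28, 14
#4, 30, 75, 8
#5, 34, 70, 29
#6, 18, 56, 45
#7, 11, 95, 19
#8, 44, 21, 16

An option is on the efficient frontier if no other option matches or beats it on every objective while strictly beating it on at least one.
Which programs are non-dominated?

#1: dominated by #6 (tuition 18≤62, ranking 56≤89, stipend 45≥40).
#2: dominated by #3 (tuition 18≤42, ranking 28≤39, stipend 14≥14).
#3: not dominated.
#4: dominated by #3 (tuition 18≤30, ranking 28≤75, stipend 14≥8).
#5: dominated by #6 (tuition 18≤34, ranking 56≤70, stipend 45≥29).
#6: not dominated (best stipend).
#7: not dominated (best tuition).
#8: not dominated (best ranking).

#3, #6, #7, #8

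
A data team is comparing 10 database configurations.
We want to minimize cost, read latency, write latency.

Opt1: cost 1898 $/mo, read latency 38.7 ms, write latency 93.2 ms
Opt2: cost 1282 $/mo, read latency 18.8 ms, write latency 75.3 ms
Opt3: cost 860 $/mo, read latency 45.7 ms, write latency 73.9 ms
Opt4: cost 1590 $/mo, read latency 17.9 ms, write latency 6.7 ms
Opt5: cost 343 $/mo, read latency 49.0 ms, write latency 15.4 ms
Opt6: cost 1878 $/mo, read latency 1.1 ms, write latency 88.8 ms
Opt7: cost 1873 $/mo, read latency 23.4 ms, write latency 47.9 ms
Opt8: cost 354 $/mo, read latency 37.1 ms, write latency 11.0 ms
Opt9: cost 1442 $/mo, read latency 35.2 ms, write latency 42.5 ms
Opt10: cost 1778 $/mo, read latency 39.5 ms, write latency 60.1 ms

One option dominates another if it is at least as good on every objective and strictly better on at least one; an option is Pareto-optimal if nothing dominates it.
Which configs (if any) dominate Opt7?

Opt4

Opt4: cost 1590≤1873, read latency 17.9≤23.4, write latency 6.7≤47.9 — dominates Opt7.
Others (Opt1, Opt2, Opt3, Opt5, Opt6, Opt8, Opt9, Opt10) are each worse than Opt7 on at least one objective.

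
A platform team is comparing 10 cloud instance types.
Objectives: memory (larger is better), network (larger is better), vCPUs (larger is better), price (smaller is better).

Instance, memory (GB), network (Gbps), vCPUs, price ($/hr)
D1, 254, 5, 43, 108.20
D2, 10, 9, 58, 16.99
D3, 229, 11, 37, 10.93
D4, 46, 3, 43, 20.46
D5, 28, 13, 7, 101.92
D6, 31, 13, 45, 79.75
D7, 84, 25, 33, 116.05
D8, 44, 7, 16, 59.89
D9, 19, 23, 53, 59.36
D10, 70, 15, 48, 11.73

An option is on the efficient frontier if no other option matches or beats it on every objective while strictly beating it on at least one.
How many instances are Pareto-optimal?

6

D1: not dominated (best memory).
D2: not dominated (best vCPUs).
D3: not dominated (best price).
D4: dominated by D10 (memory 70≥46, network 15≥3, vCPUs 48≥43, price 11.73≤20.46).
D5: dominated by D6 (memory 31≥28, network 13≥13, vCPUs 45≥7, price 79.75≤101.92).
D6: dominated by D10 (memory 70≥31, network 15≥13, vCPUs 48≥45, price 11.73≤79.75).
D7: not dominated (best network).
D8: dominated by D3 (memory 229≥44, network 11≥7, vCPUs 37≥16, price 10.93≤59.89).
D9: not dominated.
D10: not dominated.
Pareto-optimal: D1, D2, D3, D7, D9, D10 → 6.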